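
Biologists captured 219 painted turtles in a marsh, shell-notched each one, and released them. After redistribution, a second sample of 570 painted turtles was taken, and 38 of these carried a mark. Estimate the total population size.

The marked fraction in the recapture sample should equal the marked fraction in the population: 38/570 = 219/N.
N = (219 × 570) / 38 = 124830 / 38 = 3285

N = 3285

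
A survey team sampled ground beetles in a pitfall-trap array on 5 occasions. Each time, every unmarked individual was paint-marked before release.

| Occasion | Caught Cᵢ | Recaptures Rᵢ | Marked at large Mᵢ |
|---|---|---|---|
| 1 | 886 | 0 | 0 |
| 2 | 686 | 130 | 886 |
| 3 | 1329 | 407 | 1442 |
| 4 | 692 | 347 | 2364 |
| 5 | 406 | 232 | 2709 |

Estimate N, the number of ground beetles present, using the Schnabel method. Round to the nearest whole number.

Σ MᵢCᵢ = 0·886 + 886·686 + 1442·1329 + 2364·692 + 2709·406 = 0 + 607796 + 1916418 + 1635888 + 1099854 = 5259956
Σ Rᵢ = 0 + 130 + 407 + 347 + 232 = 1116
N̂ = 5259956 / 1116 ≈ 4713.2 → 4713

N ≈ 4713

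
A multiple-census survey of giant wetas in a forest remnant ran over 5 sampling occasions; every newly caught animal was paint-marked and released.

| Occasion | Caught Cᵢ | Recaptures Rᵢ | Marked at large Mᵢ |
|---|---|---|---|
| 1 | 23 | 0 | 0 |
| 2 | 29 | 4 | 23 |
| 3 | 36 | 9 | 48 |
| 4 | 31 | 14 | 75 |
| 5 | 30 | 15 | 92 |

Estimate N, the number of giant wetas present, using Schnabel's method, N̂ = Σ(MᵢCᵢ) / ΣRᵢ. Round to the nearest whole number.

Σ MᵢCᵢ = 0·23 + 23·29 + 48·36 + 75·31 + 92·30 = 0 + 667 + 1728 + 2325 + 2760 = 7480
Σ Rᵢ = 0 + 4 + 9 + 14 + 15 = 42
N̂ = 7480 / 42 ≈ 178.1 → 178

N ≈ 178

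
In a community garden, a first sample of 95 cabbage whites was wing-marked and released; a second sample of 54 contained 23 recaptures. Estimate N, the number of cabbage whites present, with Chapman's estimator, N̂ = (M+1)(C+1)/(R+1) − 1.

N = 219

N̂ = (95+1)(54+1)/(23+1) − 1 = 96·55/24 − 1
= 5280/24 − 1 = 220 − 1 = 219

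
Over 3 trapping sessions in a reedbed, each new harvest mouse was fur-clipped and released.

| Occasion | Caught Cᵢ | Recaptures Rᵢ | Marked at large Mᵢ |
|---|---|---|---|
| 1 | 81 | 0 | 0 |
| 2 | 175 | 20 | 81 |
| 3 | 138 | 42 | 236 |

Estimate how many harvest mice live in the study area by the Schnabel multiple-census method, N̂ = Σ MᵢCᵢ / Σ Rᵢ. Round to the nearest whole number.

Σ MᵢCᵢ = 0·81 + 81·175 + 236·138 = 0 + 14175 + 32568 = 46743
Σ Rᵢ = 0 + 20 + 42 = 62
N̂ = 46743 / 62 ≈ 753.9 → 754

N ≈ 754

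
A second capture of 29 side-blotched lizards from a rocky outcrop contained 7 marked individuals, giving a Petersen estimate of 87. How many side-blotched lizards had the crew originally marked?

M = 21

From N = M·C/R: M = N·R / C = 87·7 / 29 = 609 / 29 = 21.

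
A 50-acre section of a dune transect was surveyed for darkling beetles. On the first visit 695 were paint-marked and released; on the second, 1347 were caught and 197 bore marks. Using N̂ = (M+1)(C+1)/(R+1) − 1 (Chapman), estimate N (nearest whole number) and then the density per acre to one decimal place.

density ≈ 94.7 darkling beetles per acre

N̂ = 696·1348/198 − 1 = 938208/198 − 1 ≈ 4737.4 → 4737
Density = N̂ / area = 4737 / 50 ≈ 94.74 → 94.7 per acre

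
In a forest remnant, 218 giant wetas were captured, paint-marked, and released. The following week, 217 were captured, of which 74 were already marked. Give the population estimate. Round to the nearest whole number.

N ≈ 639

If marked individuals mix randomly, R/C ≈ M/N, giving N ≈ M·C/R.
N = (218 × 217) / 74 = 47306 / 74 ≈ 639.3 → 639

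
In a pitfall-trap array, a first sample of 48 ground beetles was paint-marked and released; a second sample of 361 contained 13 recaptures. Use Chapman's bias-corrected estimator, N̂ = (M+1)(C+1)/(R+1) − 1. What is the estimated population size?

N = 1266

N̂ = (48+1)(361+1)/(13+1) − 1 = 49·362/14 − 1
= 17738/14 − 1 = 1267 − 1 = 1266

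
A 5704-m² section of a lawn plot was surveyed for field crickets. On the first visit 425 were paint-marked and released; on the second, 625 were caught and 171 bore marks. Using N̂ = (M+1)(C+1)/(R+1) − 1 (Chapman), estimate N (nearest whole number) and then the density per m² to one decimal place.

N̂ = 426·626/172 − 1 = 266676/172 − 1 ≈ 1549.4 → 1549
Density = N̂ / area = 1549 / 5704 ≈ 0.27 → 0.3 per m²

density ≈ 0.3 field crickets per m²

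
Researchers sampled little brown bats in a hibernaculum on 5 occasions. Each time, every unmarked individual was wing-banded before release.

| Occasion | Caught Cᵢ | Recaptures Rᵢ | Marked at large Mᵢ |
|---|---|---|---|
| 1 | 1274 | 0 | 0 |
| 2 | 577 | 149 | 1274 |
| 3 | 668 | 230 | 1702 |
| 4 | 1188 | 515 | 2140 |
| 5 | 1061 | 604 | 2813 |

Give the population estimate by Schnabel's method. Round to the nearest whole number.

Σ MᵢCᵢ = 0·1274 + 1274·577 + 1702·668 + 2140·1188 + 2813·1061 = 0 + 735098 + 1136936 + 2542320 + 2984593 = 7398947
Σ Rᵢ = 0 + 149 + 230 + 515 + 604 = 1498
N̂ = 7398947 / 1498 ≈ 4939.2 → 4939

N ≈ 4939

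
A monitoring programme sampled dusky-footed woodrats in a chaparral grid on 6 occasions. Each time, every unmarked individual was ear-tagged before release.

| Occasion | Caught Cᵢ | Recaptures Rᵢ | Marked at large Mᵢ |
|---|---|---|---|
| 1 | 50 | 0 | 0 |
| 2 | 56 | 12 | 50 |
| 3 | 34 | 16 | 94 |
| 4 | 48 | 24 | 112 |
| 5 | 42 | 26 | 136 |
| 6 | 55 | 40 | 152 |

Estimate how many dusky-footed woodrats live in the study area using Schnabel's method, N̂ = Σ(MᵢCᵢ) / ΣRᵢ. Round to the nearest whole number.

Σ MᵢCᵢ = 0·50 + 50·56 + 94·34 + 112·48 + 136·42 + 152·55 = 0 + 2800 + 3196 + 5376 + 5712 + 8360 = 25444
Σ Rᵢ = 0 + 12 + 16 + 24 + 26 + 40 = 118
N̂ = 25444 / 118 ≈ 215.6 → 216

N ≈ 216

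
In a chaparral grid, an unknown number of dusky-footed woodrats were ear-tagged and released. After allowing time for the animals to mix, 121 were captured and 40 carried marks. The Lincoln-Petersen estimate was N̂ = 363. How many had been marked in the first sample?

M = 120

From N = M·C/R: M = N·R / C = 363·40 / 121 = 14520 / 121 = 120.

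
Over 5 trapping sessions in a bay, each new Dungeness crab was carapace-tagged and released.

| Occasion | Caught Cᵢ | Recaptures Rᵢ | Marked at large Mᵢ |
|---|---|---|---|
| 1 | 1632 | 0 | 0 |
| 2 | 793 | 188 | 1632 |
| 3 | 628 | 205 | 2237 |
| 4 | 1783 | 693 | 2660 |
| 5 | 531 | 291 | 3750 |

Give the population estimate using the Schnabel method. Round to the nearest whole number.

Σ MᵢCᵢ = 0·1632 + 1632·793 + 2237·628 + 2660·1783 + 3750·531 = 0 + 1294176 + 1404836 + 4742780 + 1991250 = 9433042
Σ Rᵢ = 0 + 188 + 205 + 693 + 291 = 1377
N̂ = 9433042 / 1377 ≈ 6850.4 → 6850

N ≈ 6850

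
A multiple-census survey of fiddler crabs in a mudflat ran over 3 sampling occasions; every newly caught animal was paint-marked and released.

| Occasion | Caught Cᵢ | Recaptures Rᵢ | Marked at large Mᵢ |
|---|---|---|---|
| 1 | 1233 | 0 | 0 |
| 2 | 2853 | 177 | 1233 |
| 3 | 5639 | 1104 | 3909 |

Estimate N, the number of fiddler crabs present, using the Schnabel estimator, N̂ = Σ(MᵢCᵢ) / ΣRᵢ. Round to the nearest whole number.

Σ MᵢCᵢ = 0·1233 + 1233·2853 + 3909·5639 = 0 + 3517749 + 22042851 = 25560600
Σ Rᵢ = 0 + 177 + 1104 = 1281
N̂ = 25560600 / 1281 ≈ 19953.6 → 19954

N ≈ 19,954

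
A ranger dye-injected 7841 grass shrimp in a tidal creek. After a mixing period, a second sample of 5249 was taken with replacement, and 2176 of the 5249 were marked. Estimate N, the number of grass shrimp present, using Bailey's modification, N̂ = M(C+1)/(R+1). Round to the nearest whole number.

N̂ = 7841·(5249+1)/(2176+1) = 7841·5250/2177 = 41165250/2177 ≈ 18909.2 → 18909

N ≈ 18,909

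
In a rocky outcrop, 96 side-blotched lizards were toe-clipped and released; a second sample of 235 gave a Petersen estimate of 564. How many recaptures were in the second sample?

R = 40

From N = M·C/R: R = M·C / N = 96·235 / 564 = 22560 / 564 = 40.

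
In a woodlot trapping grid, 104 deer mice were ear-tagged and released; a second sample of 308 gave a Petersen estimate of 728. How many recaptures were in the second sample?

From N = M·C/R: R = M·C / N = 104·308 / 728 = 32032 / 728 = 44.

R = 44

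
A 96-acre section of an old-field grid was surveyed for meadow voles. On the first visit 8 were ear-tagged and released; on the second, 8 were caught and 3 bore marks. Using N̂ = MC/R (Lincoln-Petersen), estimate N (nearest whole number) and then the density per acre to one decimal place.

density ≈ 0.2 meadow voles per acre

N̂ = 8·8/3 = 64/3 ≈ 21.3 → 21
Density = N̂ / area = 21 / 96 ≈ 0.22 → 0.2 per acre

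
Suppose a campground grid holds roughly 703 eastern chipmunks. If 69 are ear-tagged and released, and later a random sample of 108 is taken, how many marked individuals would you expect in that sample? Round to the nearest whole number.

expected recaptures ≈ 11

Expected recaptures E[R] = M·C / N.
E[R] = 69 × 108 / 703 = 7452 / 703 ≈ 10.6 → 11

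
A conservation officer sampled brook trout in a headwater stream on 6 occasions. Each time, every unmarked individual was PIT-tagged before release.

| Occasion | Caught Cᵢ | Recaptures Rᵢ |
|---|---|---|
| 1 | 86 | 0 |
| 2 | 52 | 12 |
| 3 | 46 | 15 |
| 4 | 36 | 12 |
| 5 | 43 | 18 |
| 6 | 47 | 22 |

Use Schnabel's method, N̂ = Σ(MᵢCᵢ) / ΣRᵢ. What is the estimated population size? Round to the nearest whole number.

N ≈ 423

Marked at large before each occasion: Mᵢ = Σⱼ<ᵢ (Cⱼ − Rⱼ) → M1=0, M2=86, M3=126, M4=157, M5=181, M6=206
Σ MᵢCᵢ = 0·86 + 86·52 + 126·46 + 157·36 + 181·43 + 206·47 = 0 + 4472 + 5796 + 5652 + 7783 + 9682 = 33385
Σ Rᵢ = 0 + 12 + 15 + 12 + 18 + 22 = 79
N̂ = 33385 / 79 ≈ 422.6 → 423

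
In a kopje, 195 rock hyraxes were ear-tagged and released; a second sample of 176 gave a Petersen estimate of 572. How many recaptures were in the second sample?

From N = M·C/R: R = M·C / N = 195·176 / 572 = 34320 / 572 = 60.

R = 60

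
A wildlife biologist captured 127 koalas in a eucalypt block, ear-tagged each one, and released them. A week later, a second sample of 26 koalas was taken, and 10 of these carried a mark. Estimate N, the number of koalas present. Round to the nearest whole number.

N = (127 × 26) / 10 = 3302 / 10 ≈ 330.2 → 330

N ≈ 330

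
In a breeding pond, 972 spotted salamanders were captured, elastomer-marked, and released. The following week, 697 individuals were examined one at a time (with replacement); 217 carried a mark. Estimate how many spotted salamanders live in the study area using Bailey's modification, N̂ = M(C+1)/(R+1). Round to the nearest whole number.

N̂ = 972·(697+1)/(217+1) = 972·698/218 = 678456/218 ≈ 3112.2 → 3112

N ≈ 3112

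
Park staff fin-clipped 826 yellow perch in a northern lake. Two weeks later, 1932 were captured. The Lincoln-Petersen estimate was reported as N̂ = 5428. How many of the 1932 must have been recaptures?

R = 294

From N = M·C/R: R = M·C / N = 826·1932 / 5428 = 1595832 / 5428 = 294.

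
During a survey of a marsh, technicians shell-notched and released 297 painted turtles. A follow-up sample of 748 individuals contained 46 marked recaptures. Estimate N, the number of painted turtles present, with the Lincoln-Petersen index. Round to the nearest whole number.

Lincoln-Petersen assumes M/N = R/C, so N = M·C / R.
N = (297 × 748) / 46 = 222156 / 46 ≈ 4829.48 → 4829

N ≈ 4829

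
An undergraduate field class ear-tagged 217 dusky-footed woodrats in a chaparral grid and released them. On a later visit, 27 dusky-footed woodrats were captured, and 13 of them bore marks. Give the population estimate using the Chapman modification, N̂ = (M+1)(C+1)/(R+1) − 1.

N = 435

N̂ = (217+1)(27+1)/(13+1) − 1 = 218·28/14 − 1
= 6104/14 − 1 = 436 − 1 = 435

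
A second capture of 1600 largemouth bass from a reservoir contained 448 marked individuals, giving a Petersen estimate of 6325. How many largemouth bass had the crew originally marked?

From N = M·C/R: M = N·R / C = 6325·448 / 1600 = 2833600 / 1600 = 1771.

M = 1771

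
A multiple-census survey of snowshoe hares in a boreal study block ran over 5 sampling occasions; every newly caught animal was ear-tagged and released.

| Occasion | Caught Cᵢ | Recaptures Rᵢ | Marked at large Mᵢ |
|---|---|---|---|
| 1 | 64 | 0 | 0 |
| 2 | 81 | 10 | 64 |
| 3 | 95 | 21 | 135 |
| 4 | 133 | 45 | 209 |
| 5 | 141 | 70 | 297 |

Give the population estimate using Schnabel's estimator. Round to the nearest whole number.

N ≈ 601

Σ MᵢCᵢ = 0·64 + 64·81 + 135·95 + 209·133 + 297·141 = 0 + 5184 + 12825 + 27797 + 41877 = 87683
Σ Rᵢ = 0 + 10 + 21 + 45 + 70 = 146
N̂ = 87683 / 146 ≈ 600.6 → 601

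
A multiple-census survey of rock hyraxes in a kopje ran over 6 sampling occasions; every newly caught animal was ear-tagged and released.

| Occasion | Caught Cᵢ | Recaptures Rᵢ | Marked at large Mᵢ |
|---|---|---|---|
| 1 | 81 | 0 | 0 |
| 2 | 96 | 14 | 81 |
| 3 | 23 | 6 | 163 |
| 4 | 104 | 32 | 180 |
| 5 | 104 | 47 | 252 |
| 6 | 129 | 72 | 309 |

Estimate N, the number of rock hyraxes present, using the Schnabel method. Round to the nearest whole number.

N ≈ 563

Σ MᵢCᵢ = 0·81 + 81·96 + 163·23 + 180·104 + 252·104 + 309·129 = 0 + 7776 + 3749 + 18720 + 26208 + 39861 = 96314
Σ Rᵢ = 0 + 14 + 6 + 32 + 47 + 72 = 171
N̂ = 96314 / 171 ≈ 563.2 → 563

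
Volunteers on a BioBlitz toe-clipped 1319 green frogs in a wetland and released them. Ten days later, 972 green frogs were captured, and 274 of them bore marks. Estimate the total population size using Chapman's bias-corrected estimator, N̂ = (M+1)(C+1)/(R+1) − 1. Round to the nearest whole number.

N ≈ 4669

N̂ = (1319+1)(972+1)/(274+1) − 1 = 1320·973/275 − 1
= 1284360/275 − 1 ≈ 4670.4 − 1 ≈ 4669.4 → 4669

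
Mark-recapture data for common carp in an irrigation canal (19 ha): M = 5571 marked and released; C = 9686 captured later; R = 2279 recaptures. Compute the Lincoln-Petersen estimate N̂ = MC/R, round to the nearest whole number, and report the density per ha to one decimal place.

density ≈ 1246.2 common carp per ha

N̂ = 5571·9686/2279 = 53960706/2279 ≈ 23677.4 → 23677
Density = N̂ / area = 23677 / 19 ≈ 1246.16 → 1246.2 per ha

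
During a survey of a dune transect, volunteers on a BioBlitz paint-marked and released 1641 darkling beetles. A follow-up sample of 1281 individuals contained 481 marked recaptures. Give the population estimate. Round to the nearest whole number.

If marked individuals mix randomly, R/C ≈ M/N, giving N ≈ M·C/R.
N = (1641 × 1281) / 481 = 2102121 / 481 ≈ 4370.3 → 4370

N ≈ 4370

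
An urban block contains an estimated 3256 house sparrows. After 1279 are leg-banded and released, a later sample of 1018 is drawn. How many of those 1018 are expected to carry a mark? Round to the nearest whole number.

expected recaptures ≈ 400

The marked fraction of the population is 1279/3256, so in a sample of 1018 expect C·(M/N) marked.
E[R] = 1279 × 1018 / 3256 = 1302022 / 3256 ≈ 399.9 → 400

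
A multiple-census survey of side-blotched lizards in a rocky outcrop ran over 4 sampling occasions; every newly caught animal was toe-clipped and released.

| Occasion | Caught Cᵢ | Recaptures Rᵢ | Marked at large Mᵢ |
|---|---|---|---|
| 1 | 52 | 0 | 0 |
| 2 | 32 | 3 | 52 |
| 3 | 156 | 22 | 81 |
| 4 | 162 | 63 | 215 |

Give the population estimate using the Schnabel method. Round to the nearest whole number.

Σ MᵢCᵢ = 0·52 + 52·32 + 81·156 + 215·162 = 0 + 1664 + 12636 + 34830 = 49130
Σ Rᵢ = 0 + 3 + 22 + 63 = 88
N̂ = 49130 / 88 ≈ 558.3 → 558

N ≈ 558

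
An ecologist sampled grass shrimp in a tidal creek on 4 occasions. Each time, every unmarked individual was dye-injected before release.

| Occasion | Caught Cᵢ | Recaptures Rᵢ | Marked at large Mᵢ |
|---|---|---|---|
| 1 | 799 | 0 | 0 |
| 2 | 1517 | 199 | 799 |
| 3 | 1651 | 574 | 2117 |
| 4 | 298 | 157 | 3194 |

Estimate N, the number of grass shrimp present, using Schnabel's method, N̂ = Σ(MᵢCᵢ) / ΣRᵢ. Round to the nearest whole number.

N ≈ 6085

Σ MᵢCᵢ = 0·799 + 799·1517 + 2117·1651 + 3194·298 = 0 + 1212083 + 3495167 + 951812 = 5659062
Σ Rᵢ = 0 + 199 + 574 + 157 = 930
N̂ = 5659062 / 930 ≈ 6085.0 → 6085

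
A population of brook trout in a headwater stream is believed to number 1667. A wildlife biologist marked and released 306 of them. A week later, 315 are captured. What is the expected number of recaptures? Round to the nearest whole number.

The marked fraction of the population is 306/1667, so in a sample of 315 expect C·(M/N) marked.
E[R] = 306 × 315 / 1667 = 96390 / 1667 ≈ 57.8 → 58

expected recaptures ≈ 58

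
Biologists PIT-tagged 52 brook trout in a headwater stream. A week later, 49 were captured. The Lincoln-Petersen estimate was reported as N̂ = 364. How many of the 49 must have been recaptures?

R = 7

From N = M·C/R: R = M·C / N = 52·49 / 364 = 2548 / 364 = 7.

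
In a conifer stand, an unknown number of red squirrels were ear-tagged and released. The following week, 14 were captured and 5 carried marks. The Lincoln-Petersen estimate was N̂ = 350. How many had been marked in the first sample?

M = 125

From N = M·C/R: M = N·R / C = 350·5 / 14 = 1750 / 14 = 125.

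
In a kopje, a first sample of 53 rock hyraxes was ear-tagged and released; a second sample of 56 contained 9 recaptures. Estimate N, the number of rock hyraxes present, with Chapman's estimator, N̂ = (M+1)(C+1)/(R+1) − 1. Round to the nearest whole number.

N ≈ 307

N̂ = (53+1)(56+1)/(9+1) − 1 = 54·57/10 − 1
= 3078/10 − 1 ≈ 307.8 − 1 ≈ 306.8 → 307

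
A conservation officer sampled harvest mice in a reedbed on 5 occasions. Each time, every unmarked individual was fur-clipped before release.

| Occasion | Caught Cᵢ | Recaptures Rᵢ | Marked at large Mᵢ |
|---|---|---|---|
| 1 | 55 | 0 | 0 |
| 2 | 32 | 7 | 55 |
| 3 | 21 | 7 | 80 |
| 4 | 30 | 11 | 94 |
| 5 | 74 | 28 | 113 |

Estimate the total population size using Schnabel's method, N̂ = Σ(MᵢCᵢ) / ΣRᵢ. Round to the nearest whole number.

Σ MᵢCᵢ = 0·55 + 55·32 + 80·21 + 94·30 + 113·74 = 0 + 1760 + 1680 + 2820 + 8362 = 14622
Σ Rᵢ = 0 + 7 + 7 + 11 + 28 = 53
N̂ = 14622 / 53 ≈ 275.9 → 276

N ≈ 276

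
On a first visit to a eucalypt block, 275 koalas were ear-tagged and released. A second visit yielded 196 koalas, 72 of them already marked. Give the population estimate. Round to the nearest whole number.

The marked fraction in the recapture sample should equal the marked fraction in the population: 72/196 = 275/N.
N = (275 × 196) / 72 = 53900 / 72 ≈ 748.6 → 749

N ≈ 749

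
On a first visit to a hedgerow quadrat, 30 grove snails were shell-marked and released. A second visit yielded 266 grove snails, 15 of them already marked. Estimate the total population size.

If marked individuals mix randomly, R/C ≈ M/N, giving N ≈ M·C/R.
N = (30 × 266) / 15 = 7980 / 15 = 532

N = 532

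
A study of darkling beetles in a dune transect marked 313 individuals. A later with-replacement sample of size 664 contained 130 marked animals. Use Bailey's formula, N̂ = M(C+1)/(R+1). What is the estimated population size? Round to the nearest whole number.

N̂ = 313·(664+1)/(130+1) = 313·665/131 = 208145/131 ≈ 1588.9 → 1589

N ≈ 1589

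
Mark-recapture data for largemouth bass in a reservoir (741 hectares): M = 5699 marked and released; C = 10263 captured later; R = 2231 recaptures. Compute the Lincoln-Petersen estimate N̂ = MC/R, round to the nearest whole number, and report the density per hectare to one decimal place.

density ≈ 35.4 largemouth bass per hectare

N̂ = 5699·10263/2231 = 58488837/2231 ≈ 26216.4 → 26216
Density = N̂ / area = 26216 / 741 ≈ 35.38 → 35.4 per hectare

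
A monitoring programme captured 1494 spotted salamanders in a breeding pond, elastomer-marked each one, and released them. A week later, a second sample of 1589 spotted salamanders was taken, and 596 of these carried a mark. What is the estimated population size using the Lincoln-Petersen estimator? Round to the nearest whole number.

N ≈ 3983

The marked fraction in the recapture sample should equal the marked fraction in the population: 596/1589 = 1494/N.
N = (1494 × 1589) / 596 = 2373966 / 596 ≈ 3983.2 → 3983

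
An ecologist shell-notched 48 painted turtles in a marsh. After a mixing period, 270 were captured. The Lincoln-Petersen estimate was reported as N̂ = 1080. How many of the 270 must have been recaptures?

From N = M·C/R: R = M·C / N = 48·270 / 1080 = 12960 / 1080 = 12.

R = 12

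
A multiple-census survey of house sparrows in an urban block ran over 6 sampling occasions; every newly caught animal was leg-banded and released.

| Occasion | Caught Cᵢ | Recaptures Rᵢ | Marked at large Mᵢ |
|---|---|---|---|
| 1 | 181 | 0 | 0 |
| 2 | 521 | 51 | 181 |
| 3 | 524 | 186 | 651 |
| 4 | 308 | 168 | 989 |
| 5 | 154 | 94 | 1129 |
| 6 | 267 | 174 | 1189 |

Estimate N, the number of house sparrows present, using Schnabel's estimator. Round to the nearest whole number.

N ≈ 1830

Σ MᵢCᵢ = 0·181 + 181·521 + 651·524 + 989·308 + 1129·154 + 1189·267 = 0 + 94301 + 341124 + 304612 + 173866 + 317463 = 1231366
Σ Rᵢ = 0 + 51 + 186 + 168 + 94 + 174 = 673
N̂ = 1231366 / 673 ≈ 1829.7 → 1830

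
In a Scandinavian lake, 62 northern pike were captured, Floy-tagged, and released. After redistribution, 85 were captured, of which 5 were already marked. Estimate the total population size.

N = 1054

Lincoln-Petersen assumes M/N = R/C, so N = M·C / R.
N = (62 × 85) / 5 = 5270 / 5 = 1054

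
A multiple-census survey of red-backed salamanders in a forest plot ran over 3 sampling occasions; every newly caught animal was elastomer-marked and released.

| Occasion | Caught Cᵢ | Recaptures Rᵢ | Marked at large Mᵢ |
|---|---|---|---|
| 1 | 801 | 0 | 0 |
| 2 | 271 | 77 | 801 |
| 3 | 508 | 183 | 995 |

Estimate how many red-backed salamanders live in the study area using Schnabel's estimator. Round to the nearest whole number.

Σ MᵢCᵢ = 0·801 + 801·271 + 995·508 = 0 + 217071 + 505460 = 722531
Σ Rᵢ = 0 + 77 + 183 = 260
N̂ = 722531 / 260 ≈ 2779.0 → 2779

N ≈ 2779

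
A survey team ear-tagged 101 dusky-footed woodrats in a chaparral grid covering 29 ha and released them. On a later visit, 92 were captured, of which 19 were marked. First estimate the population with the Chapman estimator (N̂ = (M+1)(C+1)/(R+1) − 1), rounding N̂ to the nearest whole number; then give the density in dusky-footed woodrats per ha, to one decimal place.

density ≈ 16.3 dusky-footed woodrats per ha

N̂ = 102·93/20 − 1 = 9486/20 − 1 ≈ 473.3 → 473
Density = N̂ / area = 473 / 29 ≈ 16.31 → 16.3 per ha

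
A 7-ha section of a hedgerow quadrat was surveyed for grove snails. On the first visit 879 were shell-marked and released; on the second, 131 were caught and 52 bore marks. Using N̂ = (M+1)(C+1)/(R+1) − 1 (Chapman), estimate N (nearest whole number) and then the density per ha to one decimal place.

density ≈ 313.0 grove snails per ha

N̂ = 880·132/53 − 1 = 116160/53 − 1 ≈ 2190.7 → 2191
Density = N̂ / area = 2191 / 7 = 313.0 per ha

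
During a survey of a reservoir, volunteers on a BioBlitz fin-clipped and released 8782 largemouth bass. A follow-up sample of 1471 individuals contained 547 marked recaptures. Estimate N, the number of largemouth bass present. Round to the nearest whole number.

N ≈ 23,617

N = (8782 × 1471) / 547 = 12918322 / 547 ≈ 23616.7 → 23617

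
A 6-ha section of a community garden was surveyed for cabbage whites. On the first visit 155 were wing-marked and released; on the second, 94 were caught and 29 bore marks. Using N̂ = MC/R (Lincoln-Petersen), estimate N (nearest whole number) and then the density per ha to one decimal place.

N̂ = 155·94/29 = 14570/29 ≈ 502.4 → 502
Density = N̂ / area = 502 / 6 ≈ 83.67 → 83.7 per ha

density ≈ 83.7 cabbage whites per ha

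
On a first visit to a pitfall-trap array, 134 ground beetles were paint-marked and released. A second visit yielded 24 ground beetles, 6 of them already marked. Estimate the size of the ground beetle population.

N = (134 × 24) / 6 = 3216 / 6 = 536

N = 536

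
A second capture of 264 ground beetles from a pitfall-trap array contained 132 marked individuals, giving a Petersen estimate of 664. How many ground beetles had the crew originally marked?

M = 332

From N = M·C/R: M = N·R / C = 664·132 / 264 = 87648 / 264 = 332.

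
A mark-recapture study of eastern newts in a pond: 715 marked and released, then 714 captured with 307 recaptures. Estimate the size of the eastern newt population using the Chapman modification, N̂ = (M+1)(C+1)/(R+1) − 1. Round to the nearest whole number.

N̂ = (715+1)(714+1)/(307+1) − 1 = 716·715/308 − 1
= 511940/308 − 1 ≈ 1662.1 − 1 ≈ 1661.1 → 1661

N ≈ 1661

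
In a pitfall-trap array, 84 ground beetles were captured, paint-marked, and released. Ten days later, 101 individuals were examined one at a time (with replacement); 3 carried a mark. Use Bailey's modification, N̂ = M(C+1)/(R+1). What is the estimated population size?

N̂ = 84·(101+1)/(3+1) = 84·102/4 = 8568/4 = 2142

N = 2142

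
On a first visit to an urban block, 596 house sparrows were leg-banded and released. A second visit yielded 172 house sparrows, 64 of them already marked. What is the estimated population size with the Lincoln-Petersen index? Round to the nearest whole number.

N = (596 × 172) / 64 = 102512 / 64 ≈ 1601.8 → 1602

N ≈ 1602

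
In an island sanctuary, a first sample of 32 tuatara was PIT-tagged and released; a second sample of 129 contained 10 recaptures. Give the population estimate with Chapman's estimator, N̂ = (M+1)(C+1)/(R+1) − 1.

N̂ = (32+1)(129+1)/(10+1) − 1 = 33·130/11 − 1
= 4290/11 − 1 = 390 − 1 = 389

N = 389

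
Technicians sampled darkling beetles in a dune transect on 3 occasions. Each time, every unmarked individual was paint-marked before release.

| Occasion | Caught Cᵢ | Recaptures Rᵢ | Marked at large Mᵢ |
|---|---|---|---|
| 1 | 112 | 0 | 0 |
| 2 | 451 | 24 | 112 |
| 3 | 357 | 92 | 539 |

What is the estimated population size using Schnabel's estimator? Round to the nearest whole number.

N ≈ 2094

Σ MᵢCᵢ = 0·112 + 112·451 + 539·357 = 0 + 50512 + 192423 = 242935
Σ Rᵢ = 0 + 24 + 92 = 116
N̂ = 242935 / 116 ≈ 2094.3 → 2094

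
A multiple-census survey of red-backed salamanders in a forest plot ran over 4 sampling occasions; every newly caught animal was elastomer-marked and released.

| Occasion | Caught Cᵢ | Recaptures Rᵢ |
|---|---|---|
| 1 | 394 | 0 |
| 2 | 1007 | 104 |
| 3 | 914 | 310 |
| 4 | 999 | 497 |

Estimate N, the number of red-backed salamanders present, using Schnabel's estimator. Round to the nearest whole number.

N ≈ 3821

Marked at large before each occasion: Mᵢ = Σⱼ<ᵢ (Cⱼ − Rⱼ) → M1=0, M2=394, M3=1297, M4=1901
Σ MᵢCᵢ = 0·394 + 394·1007 + 1297·914 + 1901·999 = 0 + 396758 + 1185458 + 1899099 = 3481315
Σ Rᵢ = 0 + 104 + 310 + 497 = 911
N̂ = 3481315 / 911 ≈ 3821.4 → 3821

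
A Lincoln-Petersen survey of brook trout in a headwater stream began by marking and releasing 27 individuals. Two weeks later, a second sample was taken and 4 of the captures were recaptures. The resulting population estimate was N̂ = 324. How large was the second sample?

From N = M·C/R: C = N·R / M = 324·4 / 27 = 1296 / 27 = 48.

C = 48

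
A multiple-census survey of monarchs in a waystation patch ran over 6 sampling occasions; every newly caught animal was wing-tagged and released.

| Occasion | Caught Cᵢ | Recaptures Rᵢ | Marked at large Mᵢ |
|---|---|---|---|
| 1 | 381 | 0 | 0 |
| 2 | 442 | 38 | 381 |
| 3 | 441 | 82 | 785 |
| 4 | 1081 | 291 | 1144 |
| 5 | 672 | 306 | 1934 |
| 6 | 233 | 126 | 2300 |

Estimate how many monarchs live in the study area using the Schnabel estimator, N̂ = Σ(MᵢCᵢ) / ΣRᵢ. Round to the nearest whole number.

N ≈ 4255

Σ MᵢCᵢ = 0·381 + 381·442 + 785·441 + 1144·1081 + 1934·672 + 2300·233 = 0 + 168402 + 346185 + 1236664 + 1299648 + 535900 = 3586799
Σ Rᵢ = 0 + 38 + 82 + 291 + 306 + 126 = 843
N̂ = 3586799 / 843 ≈ 4254.8 → 4255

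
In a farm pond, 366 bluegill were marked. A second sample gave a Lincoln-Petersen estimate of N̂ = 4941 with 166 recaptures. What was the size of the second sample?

C = 2241

From N = M·C/R: C = N·R / M = 4941·166 / 366 = 820206 / 366 = 2241.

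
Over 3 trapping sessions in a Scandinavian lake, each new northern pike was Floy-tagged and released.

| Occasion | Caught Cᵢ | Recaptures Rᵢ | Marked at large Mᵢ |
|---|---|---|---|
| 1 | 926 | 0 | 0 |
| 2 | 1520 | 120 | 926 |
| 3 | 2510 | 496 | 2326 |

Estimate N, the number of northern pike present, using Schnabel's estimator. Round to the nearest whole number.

N ≈ 11,763

Σ MᵢCᵢ = 0·926 + 926·1520 + 2326·2510 = 0 + 1407520 + 5838260 = 7245780
Σ Rᵢ = 0 + 120 + 496 = 616
N̂ = 7245780 / 616 ≈ 11762.6 → 11763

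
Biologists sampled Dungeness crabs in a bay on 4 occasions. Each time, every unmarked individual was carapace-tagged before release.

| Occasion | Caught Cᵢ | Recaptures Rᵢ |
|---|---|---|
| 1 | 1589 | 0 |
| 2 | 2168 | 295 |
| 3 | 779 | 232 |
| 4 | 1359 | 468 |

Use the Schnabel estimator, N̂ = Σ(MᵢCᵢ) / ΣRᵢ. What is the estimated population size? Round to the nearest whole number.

N ≈ 11,648

Marked at large before each occasion: Mᵢ = Σⱼ<ᵢ (Cⱼ − Rⱼ) → M1=0, M2=1589, M3=3462, M4=4009
Σ MᵢCᵢ = 0·1589 + 1589·2168 + 3462·779 + 4009·1359 = 0 + 3444952 + 2696898 + 5448231 = 11590081
Σ Rᵢ = 0 + 295 + 232 + 468 = 995
N̂ = 11590081 / 995 ≈ 11648.3 → 11648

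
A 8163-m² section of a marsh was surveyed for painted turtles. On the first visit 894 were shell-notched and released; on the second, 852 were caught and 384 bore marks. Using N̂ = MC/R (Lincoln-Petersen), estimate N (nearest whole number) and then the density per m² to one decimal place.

density ≈ 0.2 painted turtles per m²

N̂ = 894·852/384 = 761688/384 ≈ 1983.6 → 1984
Density = N̂ / area = 1984 / 8163 ≈ 0.24 → 0.2 per m²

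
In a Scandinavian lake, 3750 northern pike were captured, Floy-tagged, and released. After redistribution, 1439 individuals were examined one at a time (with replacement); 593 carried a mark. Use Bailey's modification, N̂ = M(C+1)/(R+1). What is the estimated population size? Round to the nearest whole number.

N̂ = 3750·(1439+1)/(593+1) = 3750·1440/594 = 5400000/594 ≈ 9090.9 → 9091

N ≈ 9091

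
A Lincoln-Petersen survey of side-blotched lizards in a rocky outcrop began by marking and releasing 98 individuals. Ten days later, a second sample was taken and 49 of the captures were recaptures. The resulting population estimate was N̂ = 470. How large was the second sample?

From N = M·C/R: C = N·R / M = 470·49 / 98 = 23030 / 98 = 235.

C = 235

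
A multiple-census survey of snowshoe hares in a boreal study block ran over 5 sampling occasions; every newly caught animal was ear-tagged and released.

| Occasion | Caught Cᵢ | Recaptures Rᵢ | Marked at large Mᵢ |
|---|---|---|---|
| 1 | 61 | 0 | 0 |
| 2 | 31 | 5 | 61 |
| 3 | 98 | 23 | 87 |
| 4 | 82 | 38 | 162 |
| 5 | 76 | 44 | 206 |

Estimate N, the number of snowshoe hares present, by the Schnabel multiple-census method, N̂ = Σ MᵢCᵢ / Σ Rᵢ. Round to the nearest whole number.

N ≈ 358

Σ MᵢCᵢ = 0·61 + 61·31 + 87·98 + 162·82 + 206·76 = 0 + 1891 + 8526 + 13284 + 15656 = 39357
Σ Rᵢ = 0 + 5 + 23 + 38 + 44 = 110
N̂ = 39357 / 110 ≈ 357.8 → 358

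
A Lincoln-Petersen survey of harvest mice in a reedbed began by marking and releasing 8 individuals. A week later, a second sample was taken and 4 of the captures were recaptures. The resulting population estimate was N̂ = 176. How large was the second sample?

From N = M·C/R: C = N·R / M = 176·4 / 8 = 704 / 8 = 88.

C = 88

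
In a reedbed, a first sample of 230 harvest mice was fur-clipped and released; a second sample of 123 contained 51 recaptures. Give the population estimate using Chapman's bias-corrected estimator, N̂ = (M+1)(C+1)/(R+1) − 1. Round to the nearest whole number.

N̂ = (230+1)(123+1)/(51+1) − 1 = 231·124/52 − 1
= 28644/52 − 1 ≈ 550.8 − 1 ≈ 549.8 → 550

N ≈ 550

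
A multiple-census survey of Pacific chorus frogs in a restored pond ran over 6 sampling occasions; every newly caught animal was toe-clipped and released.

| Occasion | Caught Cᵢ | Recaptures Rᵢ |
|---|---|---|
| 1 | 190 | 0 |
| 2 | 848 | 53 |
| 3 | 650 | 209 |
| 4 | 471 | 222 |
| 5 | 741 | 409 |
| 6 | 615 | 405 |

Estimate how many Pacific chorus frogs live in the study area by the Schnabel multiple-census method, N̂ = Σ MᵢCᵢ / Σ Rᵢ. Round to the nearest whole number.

N ≈ 3042

Marked at large before each occasion: Mᵢ = Σⱼ<ᵢ (Cⱼ − Rⱼ) → M1=0, M2=190, M3=985, M4=1426, M5=1675, M6=2007
Σ MᵢCᵢ = 0·190 + 190·848 + 985·650 + 1426·471 + 1675·741 + 2007·615 = 0 + 161120 + 640250 + 671646 + 1241175 + 1234305 = 3948496
Σ Rᵢ = 0 + 53 + 209 + 222 + 409 + 405 = 1298
N̂ = 3948496 / 1298 ≈ 3042.0 → 3042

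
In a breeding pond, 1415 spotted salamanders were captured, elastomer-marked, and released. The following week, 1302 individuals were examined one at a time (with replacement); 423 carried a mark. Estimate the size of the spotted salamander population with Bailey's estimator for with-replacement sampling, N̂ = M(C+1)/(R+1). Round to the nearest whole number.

N̂ = 1415·(1302+1)/(423+1) = 1415·1303/424 = 1843745/424 ≈ 4348.46 → 4348

N ≈ 4348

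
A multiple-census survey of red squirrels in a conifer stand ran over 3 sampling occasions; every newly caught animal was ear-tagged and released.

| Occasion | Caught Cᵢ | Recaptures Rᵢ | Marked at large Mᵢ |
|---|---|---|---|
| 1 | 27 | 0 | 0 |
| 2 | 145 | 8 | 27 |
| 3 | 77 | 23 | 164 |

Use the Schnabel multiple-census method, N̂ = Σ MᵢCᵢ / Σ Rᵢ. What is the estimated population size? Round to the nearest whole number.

Σ MᵢCᵢ = 0·27 + 27·145 + 164·77 = 0 + 3915 + 12628 = 16543
Σ Rᵢ = 0 + 8 + 23 = 31
N̂ = 16543 / 31 ≈ 533.6 → 534

N ≈ 534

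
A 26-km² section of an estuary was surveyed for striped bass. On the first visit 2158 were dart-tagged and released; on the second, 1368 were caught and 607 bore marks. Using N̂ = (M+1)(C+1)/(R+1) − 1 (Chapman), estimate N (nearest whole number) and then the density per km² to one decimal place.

N̂ = 2159·1369/608 − 1 = 2955671/608 − 1 ≈ 4860.3 → 4860
Density = N̂ / area = 4860 / 26 ≈ 186.92 → 186.9 per km²

density ≈ 186.9 striped bass per km²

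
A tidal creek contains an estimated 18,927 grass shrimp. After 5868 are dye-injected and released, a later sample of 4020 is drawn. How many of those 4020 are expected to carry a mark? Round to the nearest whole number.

Expected recaptures E[R] = M·C / N.
E[R] = 5868 × 4020 / 18927 = 23589360 / 18927 ≈ 1246.3 → 1246

expected recaptures ≈ 1246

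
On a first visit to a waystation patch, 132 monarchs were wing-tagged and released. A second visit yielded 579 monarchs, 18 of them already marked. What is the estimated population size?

N = 4246

The marked fraction in the recapture sample should equal the marked fraction in the population: 18/579 = 132/N.
N = (132 × 579) / 18 = 76428 / 18 = 4246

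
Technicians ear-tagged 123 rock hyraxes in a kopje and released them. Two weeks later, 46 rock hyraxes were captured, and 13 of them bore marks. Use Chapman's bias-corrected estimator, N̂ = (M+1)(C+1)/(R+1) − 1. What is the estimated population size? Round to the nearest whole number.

N̂ = (123+1)(46+1)/(13+1) − 1 = 124·47/14 − 1
= 5828/14 − 1 ≈ 416.3 − 1 ≈ 415.3 → 415

N ≈ 415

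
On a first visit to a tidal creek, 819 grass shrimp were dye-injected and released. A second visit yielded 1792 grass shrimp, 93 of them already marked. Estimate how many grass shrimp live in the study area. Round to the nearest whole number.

N ≈ 15,781

If marked individuals mix randomly, R/C ≈ M/N, giving N ≈ M·C/R.
N = (819 × 1792) / 93 = 1467648 / 93 ≈ 15781.2 → 15781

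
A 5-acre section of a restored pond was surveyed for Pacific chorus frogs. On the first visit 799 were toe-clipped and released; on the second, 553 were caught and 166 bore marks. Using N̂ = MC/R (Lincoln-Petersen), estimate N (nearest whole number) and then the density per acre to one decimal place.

density ≈ 532.4 Pacific chorus frogs per acre

N̂ = 799·553/166 = 441847/166 ≈ 2661.7 → 2662
Density = N̂ / area = 2662 / 5 ≈ 532.40 → 532.4 per acre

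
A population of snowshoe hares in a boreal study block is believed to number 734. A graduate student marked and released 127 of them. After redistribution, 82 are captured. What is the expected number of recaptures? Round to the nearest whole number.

Expected recaptures E[R] = M·C / N.
E[R] = 127 × 82 / 734 = 10414 / 734 ≈ 14.2 → 14

expected recaptures ≈ 14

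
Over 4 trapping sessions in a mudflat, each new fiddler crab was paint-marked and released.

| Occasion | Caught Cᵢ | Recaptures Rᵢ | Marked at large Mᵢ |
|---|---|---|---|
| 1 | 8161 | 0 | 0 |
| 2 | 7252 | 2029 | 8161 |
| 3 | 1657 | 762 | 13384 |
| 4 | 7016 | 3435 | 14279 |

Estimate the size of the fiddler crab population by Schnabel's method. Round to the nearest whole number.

Σ MᵢCᵢ = 0·8161 + 8161·7252 + 13384·1657 + 14279·7016 = 0 + 59183572 + 22177288 + 100181464 = 181542324
Σ Rᵢ = 0 + 2029 + 762 + 3435 = 6226
N̂ = 181542324 / 6226 ≈ 29158.7 → 29159

N ≈ 29,159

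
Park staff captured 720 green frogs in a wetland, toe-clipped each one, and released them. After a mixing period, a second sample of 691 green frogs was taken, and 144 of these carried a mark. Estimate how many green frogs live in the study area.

The marked fraction in the recapture sample should equal the marked fraction in the population: 144/691 = 720/N.
N = (720 × 691) / 144 = 497520 / 144 = 3455

N = 3455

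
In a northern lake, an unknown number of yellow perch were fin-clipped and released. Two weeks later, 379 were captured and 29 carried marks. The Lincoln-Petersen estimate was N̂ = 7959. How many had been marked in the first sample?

From N = M·C/R: M = N·R / C = 7959·29 / 379 = 230811 / 379 = 609.

M = 609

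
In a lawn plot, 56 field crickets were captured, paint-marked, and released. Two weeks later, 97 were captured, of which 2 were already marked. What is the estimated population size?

N = (56 × 97) / 2 = 5432 / 2 = 2716

N = 2716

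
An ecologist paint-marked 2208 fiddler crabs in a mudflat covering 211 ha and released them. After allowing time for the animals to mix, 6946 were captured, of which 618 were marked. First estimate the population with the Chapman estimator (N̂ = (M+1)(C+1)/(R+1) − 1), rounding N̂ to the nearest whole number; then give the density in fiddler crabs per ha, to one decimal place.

density ≈ 117.5 fiddler crabs per ha

N̂ = 2209·6947/619 − 1 = 15345923/619 − 1 ≈ 24790.47 → 24790
Density = N̂ / area = 24790 / 211 ≈ 117.49 → 117.5 per ha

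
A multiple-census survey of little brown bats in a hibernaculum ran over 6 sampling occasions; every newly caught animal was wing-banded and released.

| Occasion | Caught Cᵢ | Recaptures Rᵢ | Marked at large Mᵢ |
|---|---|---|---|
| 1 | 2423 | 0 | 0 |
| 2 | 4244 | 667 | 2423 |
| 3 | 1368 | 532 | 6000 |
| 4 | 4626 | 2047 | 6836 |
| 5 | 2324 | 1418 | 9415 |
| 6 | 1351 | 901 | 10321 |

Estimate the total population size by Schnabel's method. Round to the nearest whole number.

Σ MᵢCᵢ = 0·2423 + 2423·4244 + 6000·1368 + 6836·4626 + 9415·2324 + 10321·1351 = 0 + 10283212 + 8208000 + 31623336 + 21880460 + 13943671 = 85938679
Σ Rᵢ = 0 + 667 + 532 + 2047 + 1418 + 901 = 5565
N̂ = 85938679 / 5565 ≈ 15442.7 → 15443

N ≈ 15,443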